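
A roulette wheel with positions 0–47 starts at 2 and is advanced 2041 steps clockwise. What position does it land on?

2041 − 42·48 = 25, so 2041 ≡ 25 (mod 48).
(2 + 25) mod 48 = 27.

27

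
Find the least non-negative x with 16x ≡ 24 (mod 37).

20

16⁻¹ ≡ 7 (mod 37) because 16·7 = 112 = 3·37 + 1.
Multiplying both sides by 7: x ≡ 7·24 = 168 ≡ 20 (mod 37).
Check: 16·20 = 320 = 8·37 + 24.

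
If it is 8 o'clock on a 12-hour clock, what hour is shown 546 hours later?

2

546 = 45·12 + 6, so 546 mod 12 = 6.
8 + 6 → 2 on a 12-hour dial.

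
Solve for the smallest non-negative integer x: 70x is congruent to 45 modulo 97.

63

The inverse of 70 mod 97 is 79 (since 70·79 = 5530 ≡ 1).
Multiplying both sides by 79: x ≡ 79·45 = 3555 ≡ 63 (mod 97).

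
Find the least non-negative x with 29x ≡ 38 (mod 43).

29⁻¹ ≡ 3 (mod 43) because 29·3 = 87 = 2·43 + 1.
So x ≡ 3·38 = 114 ≡ 28 (mod 43).
Check: 29·28 = 812 = 18·43 + 38.

28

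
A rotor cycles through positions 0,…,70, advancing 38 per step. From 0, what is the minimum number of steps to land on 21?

The inverse of 38 mod 71 is 43 (since 38·43 = 1634 ≡ 1).
So x ≡ 43·21 = 903 ≡ 51 (mod 71).

51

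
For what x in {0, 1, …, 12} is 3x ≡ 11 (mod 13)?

The inverse of 3 mod 13 is 9 (since 3·9 = 27 ≡ 1).
Multiplying both sides by 9: x ≡ 9·11 = 99 ≡ 8 (mod 13).

8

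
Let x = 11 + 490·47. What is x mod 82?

81

490·47 = 23030.
23030 − 280·82 = 70, so 23030 ≡ 70 (mod 82).
(11 + 70) mod 82 = 81.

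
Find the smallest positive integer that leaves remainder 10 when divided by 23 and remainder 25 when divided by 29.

x ≡ 10 (mod 23) gives x ∈ {10, 33, 56, 79, 102, 125, 148, 171, …}.
The first of these with x mod 29 = 25 is 286.

286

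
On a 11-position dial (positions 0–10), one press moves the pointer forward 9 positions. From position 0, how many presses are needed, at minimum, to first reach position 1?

11 = 1·9 + 2
9 = 4·2 + 1
2 = 2·1 + 0
Back-substituting gives 9·5 ≡ 1 (mod 11).

5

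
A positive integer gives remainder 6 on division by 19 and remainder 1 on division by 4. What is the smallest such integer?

x ≡ 1 (mod 4) gives x ∈ {1, 5, 9, 13, 17, 21, 25}.
The first of these with x mod 19 = 6 is 25.

25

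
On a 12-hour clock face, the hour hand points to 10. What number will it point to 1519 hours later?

5

Dividing 1519 by 12 gives quotient 126 and remainder 7.
10 + 7 → 5 on a 12-hour dial.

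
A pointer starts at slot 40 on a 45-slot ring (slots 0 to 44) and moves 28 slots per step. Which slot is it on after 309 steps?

7

309·28 = 8652.
8652 − 192·45 = 12, so 8652 ≡ 12 (mod 45).
(40 + 12) mod 45 = 7.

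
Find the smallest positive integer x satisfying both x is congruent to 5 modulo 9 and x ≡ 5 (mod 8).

Since 8·8 ≡ 1 (mod 9), take x = 5 + 8·((5−5)·8 mod 9) = 5 + 8·0 = 5.
Check: 5 mod 9 = 5, 5 mod 8 = 5.

5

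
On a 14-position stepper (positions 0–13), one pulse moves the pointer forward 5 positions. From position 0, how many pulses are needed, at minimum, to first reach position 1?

14 = 2·5 + 4
5 = 1·4 + 1
4 = 4·1 + 0
Back-substituting gives 5·3 ≡ 1 (mod 14).

3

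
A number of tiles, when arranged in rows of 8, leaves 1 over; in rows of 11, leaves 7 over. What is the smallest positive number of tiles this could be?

Since 11·3 ≡ 1 (mod 8), take x = 7 + 11·((1−7)·3 mod 8) = 7 + 11·6 = 73.
Check: 73 mod 8 = 1, 73 mod 11 = 7.

73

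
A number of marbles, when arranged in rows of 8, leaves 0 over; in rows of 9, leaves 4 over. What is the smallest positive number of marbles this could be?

40

x ≡ 0 (mod 8) gives x ∈ {0, 8, 16, 24, 32, 40}.
The first of these with x mod 9 = 4 is 40.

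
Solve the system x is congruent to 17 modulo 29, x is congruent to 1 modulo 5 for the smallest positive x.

x ≡ 1 (mod 5) gives x ∈ {1, 6, 11, 16, 21, 26, 31, 36, …}.
The first of these with x mod 29 = 17 is 46.

46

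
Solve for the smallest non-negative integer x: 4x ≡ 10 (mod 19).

12

The inverse of 4 mod 19 is 5 (since 4·5 = 20 ≡ 1).
Multiplying both sides by 5: x ≡ 5·10 = 50 ≡ 12 (mod 19).
Check: 4·12 = 48 = 2·19 + 10.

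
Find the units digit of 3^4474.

9

The units digit of 3^n cycles with period 4: 3, 9, 7, 1, …
4474 mod 4 = 2, so the last digit matches 3^2 = 9.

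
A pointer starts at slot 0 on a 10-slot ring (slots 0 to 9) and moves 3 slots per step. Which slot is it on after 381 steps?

381·3 = 1143.
1143 − 114·10 = 3, so 1143 ≡ 3 (mod 10).
(0 + 3) mod 10 = 3.

3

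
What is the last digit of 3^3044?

1

Powers of 3 mod 10 repeat with period 4: 3, 9, 7, 1.
3044 leaves remainder 0 on division by 4, so 3^3044 ends in 1.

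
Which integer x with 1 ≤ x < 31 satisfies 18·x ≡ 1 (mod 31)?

31 = 1·18 + 13
18 = 1·13 + 5
13 = 2·5 + 3
5 = 1·3 + 2
3 = 1·2 + 1
2 = 2·1 + 0
Back-substituting gives 18·19 ≡ 1 (mod 31).

19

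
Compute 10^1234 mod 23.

By repeated squaring mod 23: 10^1≡10, 10^2≡8, 10^4≡18, 10^8≡2, 10^16≡4, 10^32≡16, 10^64≡3, 10^128≡9, 10^256≡12, 10^512≡6, 10^1024≡13.
Since 1234 = 2 + 16 + 64 + 128 + 1024 in binary, 10^1234 ≡ 8·4·3·9·13 ≡ 8 (mod 23).

8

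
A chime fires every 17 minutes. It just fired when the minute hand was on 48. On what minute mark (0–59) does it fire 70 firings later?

70·17 = 1190.
1190 = 19·60 + 50, so 1190 mod 60 = 50.
(48 + 50) mod 60 = 38.

38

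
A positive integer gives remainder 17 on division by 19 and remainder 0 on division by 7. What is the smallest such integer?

Since 7·11 ≡ 1 (mod 19), take x = 0 + 7·((17−0)·11 mod 19) = 0 + 7·16 = 112.
Check: 112 mod 19 = 17, 112 mod 7 = 0.

112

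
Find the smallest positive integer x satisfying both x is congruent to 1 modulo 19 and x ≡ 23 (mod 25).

248

Since 25·16 ≡ 1 (mod 19), take x = 23 + 25·((1−23)·16 mod 19) = 23 + 25·9 = 248.
Check: 248 mod 19 = 1, 248 mod 25 = 23.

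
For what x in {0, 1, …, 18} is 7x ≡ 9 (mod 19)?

4

7⁻¹ ≡ 11 (mod 19) because 7·11 = 77 = 4·19 + 1.
Multiplying both sides by 11: x ≡ 11·9 = 99 ≡ 4 (mod 19).
Check: 7·4 = 28 = 1·19 + 9.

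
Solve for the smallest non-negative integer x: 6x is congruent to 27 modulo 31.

20

6⁻¹ ≡ 26 (mod 31) because 6·26 = 156 = 5·31 + 1.
Multiplying both sides by 26: x ≡ 26·27 = 702 ≡ 20 (mod 31).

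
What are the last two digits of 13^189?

73

Square-and-reduce mod 100: 13^1≡13, 13^2≡69, 13^4≡61, 13^8≡21, 13^16≡41, 13^32≡81, 13^64≡61, 13^128≡21.
189 = 1 + 4 + 8 + 16 + 32 + 128, so 13^189 ≡ 13·61·21·41·81·21 ≡ 73 (mod 100).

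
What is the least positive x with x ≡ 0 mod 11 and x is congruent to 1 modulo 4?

33

Since 4·3 ≡ 1 (mod 11), take x = 1 + 4·((0−1)·3 mod 11) = 1 + 4·8 = 33.
Check: 33 mod 11 = 0, 33 mod 4 = 1.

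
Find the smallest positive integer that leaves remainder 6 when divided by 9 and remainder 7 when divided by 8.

x ≡ 7 (mod 8) gives x ∈ {7, 15}.
The first of these with x mod 9 = 6 is 15.

15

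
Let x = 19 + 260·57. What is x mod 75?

64

260·57 = 14820.
14820 mod 75 = 45 (since 197·75 = 14775).
(19 + 45) mod 75 = 64.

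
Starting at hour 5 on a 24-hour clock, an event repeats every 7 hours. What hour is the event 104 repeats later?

13

104·7 = 728.
Dividing 728 by 24 gives quotient 30 and remainder 8.
(5 + 8) mod 24 = 13.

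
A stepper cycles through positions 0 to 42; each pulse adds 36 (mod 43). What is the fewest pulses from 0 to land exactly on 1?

6

43 = 1·36 + 7
36 = 5·7 + 1
7 = 7·1 + 0
Back-substituting gives 36·6 ≡ 1 (mod 43).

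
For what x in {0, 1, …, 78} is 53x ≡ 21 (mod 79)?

53⁻¹ ≡ 3 (mod 79) because 53·3 = 159 = 2·79 + 1.
So x ≡ 3·21 = 63 ≡ 63 (mod 79).

63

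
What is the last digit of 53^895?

Powers of 3 mod 10 repeat with period 4: 3, 9, 7, 1.
895 leaves remainder 3 on division by 4, so 53^895 ends in 7.

7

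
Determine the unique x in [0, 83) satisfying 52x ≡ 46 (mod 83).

36

The inverse of 52 mod 83 is 8 (since 52·8 = 416 ≡ 1).
Multiplying both sides by 8: x ≡ 8·46 = 368 ≡ 36 (mod 83).
Check: 52·36 = 1872 = 22·83 + 46.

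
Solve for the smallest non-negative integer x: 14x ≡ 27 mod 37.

The inverse of 14 mod 37 is 8 (since 14·8 = 112 ≡ 1).
So x ≡ 8·27 = 216 ≡ 31 (mod 37).

31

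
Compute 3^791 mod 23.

8

By repeated squaring mod 23: 3^1≡3, 3^2≡9, 3^4≡12, 3^8≡6, 3^16≡13, 3^32≡8, 3^64≡18, 3^128≡2, 3^256≡4, 3^512≡16.
Since 791 = 1 + 2 + 4 + 16 + 256 + 512 in binary, 3^791 ≡ 3·9·12·13·4·16 ≡ 8 (mod 23).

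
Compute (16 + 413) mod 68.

413 − 6·68 = 5, so 413 ≡ 5 (mod 68).
(16 + 5) mod 68 = 21.

21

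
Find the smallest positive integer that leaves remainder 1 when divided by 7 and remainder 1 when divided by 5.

1

Since 5·3 ≡ 1 (mod 7), take x = 1 + 5·((1−1)·3 mod 7) = 1 + 5·0 = 1.
Check: 1 mod 7 = 1, 1 mod 5 = 1.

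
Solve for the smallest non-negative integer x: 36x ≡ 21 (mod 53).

5

36⁻¹ ≡ 28 (mod 53) because 36·28 = 1008 = 19·53 + 1.
Multiplying both sides by 28: x ≡ 28·21 = 588 ≡ 5 (mod 53).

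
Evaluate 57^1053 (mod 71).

Square-and-reduce mod 71: 57^1≡57, 57^2≡54, 57^4≡5, 57^8≡25, 57^16≡57, 57^32≡54, 57^64≡5, 57^128≡25, 57^256≡57, 57^512≡54, 57^1024≡5.
1053 = 1 + 4 + 8 + 16 + 1024, so 57^1053 ≡ 57·5·25·57·5 ≡ 25 (mod 71).

25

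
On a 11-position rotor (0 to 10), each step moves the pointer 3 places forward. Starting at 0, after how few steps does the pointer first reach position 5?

The inverse of 3 mod 11 is 4 (since 3·4 = 12 ≡ 1).
Multiplying both sides by 4: x ≡ 4·5 = 20 ≡ 9 (mod 11).
Check: 3·9 = 27 = 2·11 + 5.

9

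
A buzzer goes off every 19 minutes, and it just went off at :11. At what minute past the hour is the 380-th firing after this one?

380·19 = 7220.
7220 = 120·60 + 20, so 7220 mod 60 = 20.
(11 + 20) mod 60 = 31.

31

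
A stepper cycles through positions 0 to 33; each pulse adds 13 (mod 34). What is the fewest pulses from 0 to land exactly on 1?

21

34 = 2·13 + 8
13 = 1·8 + 5
8 = 1·5 + 3
5 = 1·3 + 2
3 = 1·2 + 1
2 = 2·1 + 0
Back-substituting gives 13·21 ≡ 1 (mod 34).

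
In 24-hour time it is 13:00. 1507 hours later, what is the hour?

1507 mod 24 = 19 (since 62·24 = 1488).
(13 + 19) mod 24 = 8.

8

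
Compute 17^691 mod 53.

Square-and-reduce mod 53: 17^1≡17, 17^2≡24, 17^4≡46, 17^8≡49, 17^16≡16, 17^32≡44, 17^64≡28, 17^128≡42, 17^256≡15, 17^512≡13.
691 = 1 + 2 + 16 + 32 + 128 + 512, so 17^691 ≡ 17·24·16·44·42·13 ≡ 29 (mod 53).

29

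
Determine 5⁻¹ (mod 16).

5·13 = 65 = 4·16 + 1, so 5⁻¹ ≡ 13 (mod 16).

13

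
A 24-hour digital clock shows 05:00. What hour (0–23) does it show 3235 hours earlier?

3235 = 134·24 + 19, so 3235 mod 24 = 19.
(5 − 19) mod 24 = 10.

10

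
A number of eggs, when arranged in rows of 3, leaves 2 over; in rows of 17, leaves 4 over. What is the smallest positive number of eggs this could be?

Since 17·2 ≡ 1 (mod 3), take x = 4 + 17·((2−4)·2 mod 3) = 4 + 17·2 = 38.
Check: 38 mod 3 = 2, 38 mod 17 = 4.

38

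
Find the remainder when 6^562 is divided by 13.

4

Successive squares of 6 mod 13: 6^1≡6, 6^2≡10, 6^4≡9, 6^8≡3, 6^16≡9, 6^32≡3, 6^64≡9, 6^128≡3, 6^256≡9, 6^512≡3.
562 = 2 + 16 + 32 + 512, so 6^562 ≡ 10·9·3·3 ≡ 4 (mod 13).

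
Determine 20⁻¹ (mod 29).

20·16 = 320 = 11·29 + 1, so 20⁻¹ ≡ 16 (mod 29).

16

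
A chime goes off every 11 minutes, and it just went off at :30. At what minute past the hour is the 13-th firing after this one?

53

13·11 = 143.
143 = 2·60 + 23, so 143 mod 60 = 23.
(30 + 23) mod 60 = 53.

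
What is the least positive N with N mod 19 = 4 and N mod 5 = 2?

42

x ≡ 2 (mod 5) gives x ∈ {2, 7, 12, 17, 22, 27, 32, 37, …}.
The first of these with x mod 19 = 4 is 42.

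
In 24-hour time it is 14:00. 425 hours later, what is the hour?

Dividing 425 by 24 gives quotient 17 and remainder 17.
(14 + 17) mod 24 = 7.

7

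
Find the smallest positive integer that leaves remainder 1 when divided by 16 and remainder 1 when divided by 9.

1

x ≡ 1 (mod 9) gives x ∈ {1}.
The first of these with x mod 16 = 1 is 1.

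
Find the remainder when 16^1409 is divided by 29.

24

By repeated squaring mod 29: 16^1≡16, 16^2≡24, 16^4≡25, 16^8≡16, 16^16≡24, 16^32≡25, 16^64≡16, 16^128≡24, 16^256≡25, 16^512≡16, 16^1024≡24.
1409 = 1 + 128 + 256 + 1024, so 16^1409 ≡ 16·24·25·24 ≡ 24 (mod 29).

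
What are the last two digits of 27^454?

09

Square-and-reduce mod 100: 27^1≡27, 27^2≡29, 27^4≡41, 27^8≡81, 27^16≡61, 27^32≡21, 27^64≡41, 27^128≡81, 27^256≡61.
454 = 2 + 4 + 64 + 128 + 256, so 27^454 ≡ 29·41·41·81·61 ≡ 9 (mod 100).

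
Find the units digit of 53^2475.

Powers of 3 mod 10 repeat with period 4: 3, 9, 7, 1.
2475 leaves remainder 3 on division by 4, so 53^2475 ends in 7.

7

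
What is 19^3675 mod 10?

Powers of 9 mod 10 repeat with period 2: 9, 1.
3675 mod 2 = 1, so the last digit matches 9^1 = 9.

9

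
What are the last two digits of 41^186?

41

By repeated squaring mod 100: 41^1≡41, 41^2≡81, 41^4≡61, 41^8≡21, 41^16≡41, 41^32≡81, 41^64≡61, 41^128≡21.
186 = 2 + 8 + 16 + 32 + 128, so 41^186 ≡ 81·21·41·81·21 ≡ 41 (mod 100).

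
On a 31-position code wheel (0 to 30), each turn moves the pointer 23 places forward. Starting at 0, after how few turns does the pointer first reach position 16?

23⁻¹ ≡ 27 (mod 31) because 23·27 = 621 = 20·31 + 1.
Multiplying both sides by 27: x ≡ 27·16 = 432 ≡ 29 (mod 31).

29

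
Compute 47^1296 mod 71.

Successive squares of 47 mod 71: 47^1≡47, 47^2≡8, 47^4≡64, 47^8≡49, 47^16≡58, 47^32≡27, 47^64≡19, 47^128≡6, 47^256≡36, 47^512≡18, 47^1024≡40.
Since 1296 = 16 + 256 + 1024 in binary, 47^1296 ≡ 58·36·40 ≡ 24 (mod 71).

24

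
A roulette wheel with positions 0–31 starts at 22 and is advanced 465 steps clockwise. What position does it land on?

7

465 − 14·32 = 17, so 465 ≡ 17 (mod 32).
(22 + 17) mod 32 = 7.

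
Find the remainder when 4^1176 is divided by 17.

1

Square-and-reduce mod 17: 4^1≡4, 4^2≡16, 4^4≡1, 4^8≡1, 4^16≡1, 4^32≡1, 4^64≡1, 4^128≡1, 4^256≡1, 4^512≡1, 4^1024≡1.
1176 = 8 + 16 + 128 + 1024, so 4^1176 ≡ 1·1·1·1 ≡ 1 (mod 17).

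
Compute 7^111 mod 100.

Square-and-reduce mod 100: 7^1≡7, 7^2≡49, 7^4≡1, 7^8≡1, 7^16≡1, 7^32≡1, 7^64≡1.
Since 111 = 1 + 2 + 4 + 8 + 32 + 64 in binary, 7^111 ≡ 7·49·1·1·1·1 ≡ 43 (mod 100).

43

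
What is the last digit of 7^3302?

9

The units digit of 7^n cycles with period 4: 7, 9, 3, 1, …
3302 mod 4 = 2, so the last digit matches 7^2 = 9.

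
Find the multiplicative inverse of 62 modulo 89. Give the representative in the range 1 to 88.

56

89 = 1·62 + 27
62 = 2·27 + 8
27 = 3·8 + 3
8 = 2·3 + 2
3 = 1·2 + 1
2 = 2·1 + 0
Back-substituting gives 62·56 ≡ 1 (mod 89).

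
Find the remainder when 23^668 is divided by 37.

By repeated squaring mod 37: 23^1≡23, 23^2≡11, 23^4≡10, 23^8≡26, 23^16≡10, 23^32≡26, 23^64≡10, 23^128≡26, 23^256≡10, 23^512≡26.
Since 668 = 4 + 8 + 16 + 128 + 512 in binary, 23^668 ≡ 10·26·10·26·26 ≡ 26 (mod 37).

26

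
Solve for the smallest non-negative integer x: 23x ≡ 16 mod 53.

3

23⁻¹ ≡ 30 (mod 53) because 23·30 = 690 = 13·53 + 1.
Multiplying both sides by 30: x ≡ 30·16 = 480 ≡ 3 (mod 53).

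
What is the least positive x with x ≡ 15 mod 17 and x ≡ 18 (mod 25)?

x ≡ 15 (mod 17) gives x ∈ {15, 32, 49, 66, 83, 100, 117, 134, …}.
The first of these with x mod 25 = 18 is 168.

168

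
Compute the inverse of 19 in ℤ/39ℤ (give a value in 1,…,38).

37

39 = 2·19 + 1
19 = 19·1 + 0
Back-substituting gives 19·37 ≡ 1 (mod 39).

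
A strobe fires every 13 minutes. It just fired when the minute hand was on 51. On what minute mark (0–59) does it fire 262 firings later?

262·13 = 3406.
3406 = 56·60 + 46, so 3406 mod 60 = 46.
(51 + 46) mod 60 = 37.

37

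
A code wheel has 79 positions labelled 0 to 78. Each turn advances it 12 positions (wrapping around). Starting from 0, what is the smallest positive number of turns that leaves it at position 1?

79 = 6·12 + 7
12 = 1·7 + 5
7 = 1·5 + 2
5 = 2·2 + 1
2 = 2·1 + 0
Back-substituting gives 12·33 ≡ 1 (mod 79).

33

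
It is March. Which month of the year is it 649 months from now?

649 = 54·12 + 1, so 649 mod 12 = 1.
March + 1 month → April.

April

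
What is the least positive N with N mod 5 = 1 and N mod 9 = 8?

x ≡ 1 (mod 5) gives x ∈ {1, 6, 11, 16, 21, 26}.
The first of these with x mod 9 = 8 is 26.

26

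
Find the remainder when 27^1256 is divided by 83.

Square-and-reduce mod 83: 27^1≡27, 27^2≡65, 27^4≡75, 27^8≡64, 27^16≡29, 27^32≡11, 27^64≡38, 27^128≡33, 27^256≡10, 27^512≡17, 27^1024≡40.
Since 1256 = 8 + 32 + 64 + 128 + 1024 in binary, 27^1256 ≡ 64·11·38·33·40 ≡ 41 (mod 83).

41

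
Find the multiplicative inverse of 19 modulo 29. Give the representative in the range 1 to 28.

26

29 = 1·19 + 10
19 = 1·10 + 9
10 = 1·9 + 1
9 = 9·1 + 0
Back-substituting gives 19·26 ≡ 1 (mod 29).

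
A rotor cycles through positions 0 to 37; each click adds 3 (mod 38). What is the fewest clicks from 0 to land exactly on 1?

13

3·13 = 39 = 1·38 + 1, so 3⁻¹ ≡ 13 (mod 38).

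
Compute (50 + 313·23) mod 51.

7

313·23 = 7199.
Dividing 7199 by 51 gives quotient 141 and remainder 8.
(50 + 8) mod 51 = 7.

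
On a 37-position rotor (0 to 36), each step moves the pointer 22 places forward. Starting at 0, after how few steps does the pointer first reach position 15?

22⁻¹ ≡ 32 (mod 37) because 22·32 = 704 = 19·37 + 1.
So x ≡ 32·15 = 480 ≡ 36 (mod 37).

36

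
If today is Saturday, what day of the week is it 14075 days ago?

Monday

Dividing 14075 by 7 gives quotient 2010 and remainder 5.
Saturday − 5 days → Monday.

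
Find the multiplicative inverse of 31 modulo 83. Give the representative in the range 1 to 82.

75

83 = 2·31 + 21
31 = 1·21 + 10
21 = 2·10 + 1
10 = 10·1 + 0
Back-substituting gives 31·75 ≡ 1 (mod 83).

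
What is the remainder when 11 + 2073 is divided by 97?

Dividing 2073 by 97 gives quotient 21 and remainder 36.
(11 + 36) mod 97 = 47.

47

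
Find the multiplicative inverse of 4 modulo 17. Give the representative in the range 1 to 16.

13

4·13 = 52 = 3·17 + 1, so 4⁻¹ ≡ 13 (mod 17).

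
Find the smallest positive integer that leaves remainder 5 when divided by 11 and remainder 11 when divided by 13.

Since 13·6 ≡ 1 (mod 11), take x = 11 + 13·((5−11)·6 mod 11) = 11 + 13·8 = 115.
Check: 115 mod 11 = 5, 115 mod 13 = 11.

115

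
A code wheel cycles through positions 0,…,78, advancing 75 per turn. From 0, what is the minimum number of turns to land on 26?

The inverse of 75 mod 79 is 59 (since 75·59 = 4425 ≡ 1).
So x ≡ 59·26 = 1534 ≡ 33 (mod 79).
Check: 75·33 = 2475 = 31·79 + 26.

33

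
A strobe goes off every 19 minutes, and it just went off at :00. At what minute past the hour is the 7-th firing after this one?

7·19 = 133.
133 − 2·60 = 13, so 133 ≡ 13 (mod 60).
(0 + 13) mod 60 = 13.

13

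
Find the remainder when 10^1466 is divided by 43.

Square-and-reduce mod 43: 10^1≡10, 10^2≡14, 10^4≡24, 10^8≡17, 10^16≡31, 10^32≡15, 10^64≡10, 10^128≡14, 10^256≡24, 10^512≡17, 10^1024≡31.
Since 1466 = 2 + 8 + 16 + 32 + 128 + 256 + 1024 in binary, 10^1466 ≡ 14·17·31·15·14·24·31 ≡ 9 (mod 43).

9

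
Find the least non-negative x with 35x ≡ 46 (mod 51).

35⁻¹ ≡ 35 (mod 51) because 35·35 = 1225 = 24·51 + 1.
So x ≡ 35·46 = 1610 ≡ 29 (mod 51).
Check: 35·29 = 1015 = 19·51 + 46.

29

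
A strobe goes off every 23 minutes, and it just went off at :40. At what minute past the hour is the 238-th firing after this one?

238·23 = 5474.
5474 = 91·60 + 14, so 5474 mod 60 = 14.
(40 + 14) mod 60 = 54.

54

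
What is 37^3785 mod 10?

7

Last digits of 7^n: 7, 9, 3, 1 (period 4).
3785 leaves remainder 1 on division by 4, so 37^3785 ends in 7.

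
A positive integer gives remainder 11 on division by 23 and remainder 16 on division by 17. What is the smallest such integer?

x ≡ 16 (mod 17) gives x ∈ {16, 33, 50, 67, 84, 101, 118, 135, …}.
The first of these with x mod 23 = 11 is 356.

356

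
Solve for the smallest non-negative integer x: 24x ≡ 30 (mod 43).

12

24⁻¹ ≡ 9 (mod 43) because 24·9 = 216 = 5·43 + 1.
Multiplying both sides by 9: x ≡ 9·30 = 270 ≡ 12 (mod 43).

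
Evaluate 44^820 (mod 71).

Successive squares of 44 mod 71: 44^1≡44, 44^2≡19, 44^4≡6, 44^8≡36, 44^16≡18, 44^32≡40, 44^64≡38, 44^128≡24, 44^256≡8, 44^512≡64.
820 = 4 + 16 + 32 + 256 + 512, so 44^820 ≡ 6·18·40·8·64 ≡ 48 (mod 71).

48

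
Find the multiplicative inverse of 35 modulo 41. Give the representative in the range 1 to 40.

34

41 = 1·35 + 6
35 = 5·6 + 5
6 = 1·5 + 1
5 = 5·1 + 0
Back-substituting gives 35·34 ≡ 1 (mod 41).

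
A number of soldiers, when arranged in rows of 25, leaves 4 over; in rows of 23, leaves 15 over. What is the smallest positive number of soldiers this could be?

429

x ≡ 15 (mod 23) gives x ∈ {15, 38, 61, 84, 107, 130, 153, 176, …}.
The first of these with x mod 25 = 4 is 429.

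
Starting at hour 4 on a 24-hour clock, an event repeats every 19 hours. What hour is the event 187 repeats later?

5

187·19 = 3553.
3553 = 148·24 + 1, so 3553 mod 24 = 1.
(4 + 1) mod 24 = 5.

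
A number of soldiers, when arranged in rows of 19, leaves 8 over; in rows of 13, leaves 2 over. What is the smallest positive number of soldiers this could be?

236

Since 13·3 ≡ 1 (mod 19), take x = 2 + 13·((8−2)·3 mod 19) = 2 + 13·18 = 236.
Check: 236 mod 19 = 8, 236 mod 13 = 2.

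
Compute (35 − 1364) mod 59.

1364 − 23·59 = 7, so 1364 ≡ 7 (mod 59).
(35 − 7) mod 59 = 28.

28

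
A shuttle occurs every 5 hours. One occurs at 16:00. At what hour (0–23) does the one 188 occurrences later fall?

20

188·5 = 940.
Dividing 940 by 24 gives quotient 39 and remainder 4.
(16 + 4) mod 24 = 20.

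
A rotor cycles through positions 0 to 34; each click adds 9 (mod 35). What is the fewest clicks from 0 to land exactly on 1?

4

9·4 = 36 = 1·35 + 1, so 9⁻¹ ≡ 4 (mod 35).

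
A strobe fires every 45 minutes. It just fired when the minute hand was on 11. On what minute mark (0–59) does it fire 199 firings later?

26

199·45 = 8955.
8955 − 149·60 = 15, so 8955 ≡ 15 (mod 60).
(11 + 15) mod 60 = 26.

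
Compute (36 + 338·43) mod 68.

18

338·43 = 14534.
14534 − 213·68 = 50, so 14534 ≡ 50 (mod 68).
(36 + 50) mod 68 = 18.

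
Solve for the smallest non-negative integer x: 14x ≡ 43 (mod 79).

The inverse of 14 mod 79 is 17 (since 14·17 = 238 ≡ 1).
So x ≡ 17·43 = 731 ≡ 20 (mod 79).

20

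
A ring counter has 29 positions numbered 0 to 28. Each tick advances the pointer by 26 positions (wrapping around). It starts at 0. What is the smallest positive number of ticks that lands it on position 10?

16

The inverse of 26 mod 29 is 19 (since 26·19 = 494 ≡ 1).
Multiplying both sides by 19: x ≡ 19·10 = 190 ≡ 16 (mod 29).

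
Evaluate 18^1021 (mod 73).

71

Successive squares of 18 mod 73: 18^1≡18, 18^2≡32, 18^4≡2, 18^8≡4, 18^16≡16, 18^32≡37, 18^64≡55, 18^128≡32, 18^256≡2, 18^512≡4.
1021 = 1 + 4 + 8 + 16 + 32 + 64 + 128 + 256 + 512, so 18^1021 ≡ 18·2·4·16·37·55·32·2·4 ≡ 71 (mod 73).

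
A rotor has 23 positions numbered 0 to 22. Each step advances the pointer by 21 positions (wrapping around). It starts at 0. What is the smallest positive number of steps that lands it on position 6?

20

21⁻¹ ≡ 11 (mod 23) because 21·11 = 231 = 10·23 + 1.
So x ≡ 11·6 = 66 ≡ 20 (mod 23).
Check: 21·20 = 420 = 18·23 + 6.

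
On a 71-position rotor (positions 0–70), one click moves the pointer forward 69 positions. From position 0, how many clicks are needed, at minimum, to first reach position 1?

71 = 1·69 + 2
69 = 34·2 + 1
2 = 2·1 + 0
Back-substituting gives 69·35 ≡ 1 (mod 71).

35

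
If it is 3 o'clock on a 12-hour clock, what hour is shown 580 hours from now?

7

580 mod 12 = 4 (since 48·12 = 576).
3 + 4 → 7 on a 12-hour dial.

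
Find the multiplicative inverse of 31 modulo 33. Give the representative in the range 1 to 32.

16

31·16 = 496 = 15·33 + 1, so 31⁻¹ ≡ 16 (mod 33).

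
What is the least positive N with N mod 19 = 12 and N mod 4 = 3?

31

x ≡ 3 (mod 4) gives x ∈ {3, 7, 11, 15, 19, 23, 27, 31}.
The first of these with x mod 19 = 12 is 31.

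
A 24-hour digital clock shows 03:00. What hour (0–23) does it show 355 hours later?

355 mod 24 = 19 (since 14·24 = 336).
(3 + 19) mod 24 = 22.

22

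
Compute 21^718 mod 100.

61

By repeated squaring mod 100: 21^1≡21, 21^2≡41, 21^4≡81, 21^8≡61, 21^16≡21, 21^32≡41, 21^64≡81, 21^128≡61, 21^256≡21, 21^512≡41.
Since 718 = 2 + 4 + 8 + 64 + 128 + 512 in binary, 21^718 ≡ 41·81·61·81·61·41 ≡ 61 (mod 100).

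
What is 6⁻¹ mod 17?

6·3 = 18 = 1·17 + 1, so 6⁻¹ ≡ 3 (mod 17).

3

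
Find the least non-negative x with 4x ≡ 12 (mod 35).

3

4⁻¹ ≡ 9 (mod 35) because 4·9 = 36 = 1·35 + 1.
So x ≡ 9·12 = 108 ≡ 3 (mod 35).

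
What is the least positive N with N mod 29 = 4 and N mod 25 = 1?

526

x ≡ 1 (mod 25) gives x ∈ {1, 26, 51, 76, 101, 126, 151, 176, …}.
The first of these with x mod 29 = 4 is 526.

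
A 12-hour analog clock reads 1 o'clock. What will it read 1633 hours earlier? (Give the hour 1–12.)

12

1633 mod 12 = 1 (since 136·12 = 1632).
1 − 1 → 12 on a 12-hour dial.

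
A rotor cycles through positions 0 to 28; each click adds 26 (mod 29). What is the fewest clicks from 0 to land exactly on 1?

19

26·19 = 494 = 17·29 + 1, so 26⁻¹ ≡ 19 (mod 29).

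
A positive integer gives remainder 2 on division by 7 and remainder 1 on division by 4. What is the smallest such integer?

9

x ≡ 1 (mod 4) gives x ∈ {1, 5, 9}.
The first of these with x mod 7 = 2 is 9.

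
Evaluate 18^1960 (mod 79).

62

Successive squares of 18 mod 79: 18^1≡18, 18^2≡8, 18^4≡64, 18^8≡67, 18^16≡65, 18^32≡38, 18^64≡22, 18^128≡10, 18^256≡21, 18^512≡46, 18^1024≡62.
1960 = 8 + 32 + 128 + 256 + 512 + 1024, so 18^1960 ≡ 67·38·10·21·46·62 ≡ 62 (mod 79).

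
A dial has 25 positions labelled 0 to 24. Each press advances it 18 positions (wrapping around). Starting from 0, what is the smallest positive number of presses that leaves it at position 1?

25 = 1·18 + 7
18 = 2·7 + 4
7 = 1·4 + 3
4 = 1·3 + 1
3 = 3·1 + 0
Back-substituting gives 18·7 ≡ 1 (mod 25).

7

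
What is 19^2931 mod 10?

Last digits of 9^n: 9, 1 (period 2).
2931 mod 2 = 1, so the last digit matches 9^1 = 9.

9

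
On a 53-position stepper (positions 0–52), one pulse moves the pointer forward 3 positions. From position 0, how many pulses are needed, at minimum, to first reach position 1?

18

53 = 17·3 + 2
3 = 1·2 + 1
2 = 2·1 + 0
Back-substituting gives 3·18 ≡ 1 (mod 53).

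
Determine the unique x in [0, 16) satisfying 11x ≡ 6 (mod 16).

11⁻¹ ≡ 3 (mod 16) because 11·3 = 33 = 2·16 + 1.
So x ≡ 3·6 = 18 ≡ 2 (mod 16).

2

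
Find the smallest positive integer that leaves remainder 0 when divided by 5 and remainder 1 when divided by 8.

Since 8·2 ≡ 1 (mod 5), take x = 1 + 8·((0−1)·2 mod 5) = 1 + 8·3 = 25.
Check: 25 mod 5 = 0, 25 mod 8 = 1.

25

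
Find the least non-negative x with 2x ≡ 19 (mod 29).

2⁻¹ ≡ 15 (mod 29) because 2·15 = 30 = 1·29 + 1.
So x ≡ 15·19 = 285 ≡ 24 (mod 29).
Check: 2·24 = 48 = 1·29 + 19.

24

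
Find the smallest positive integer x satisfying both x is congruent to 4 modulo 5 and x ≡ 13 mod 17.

64

x ≡ 4 (mod 5) gives x ∈ {4, 9, 14, 19, 24, 29, 34, 39, …}.
The first of these with x mod 17 = 13 is 64.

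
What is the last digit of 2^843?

Powers of 2 mod 10 repeat with period 4: 2, 4, 8, 6.
843 mod 4 = 3, so the last digit matches 2^3 = 8.

8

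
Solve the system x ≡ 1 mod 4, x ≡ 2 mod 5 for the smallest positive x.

Since 5·1 ≡ 1 (mod 4), take x = 2 + 5·((1−2)·1 mod 4) = 2 + 5·3 = 17.
Check: 17 mod 4 = 1, 17 mod 5 = 2.

17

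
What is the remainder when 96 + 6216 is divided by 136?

6216 mod 136 = 96 (since 45·136 = 6120).
(96 + 96) mod 136 = 56.

56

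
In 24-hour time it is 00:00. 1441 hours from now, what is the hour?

1

1441 − 60·24 = 1, so 1441 ≡ 1 (mod 24).
(0 + 1) mod 24 = 1.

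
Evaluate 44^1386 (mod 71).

5

Square-and-reduce mod 71: 44^1≡44, 44^2≡19, 44^4≡6, 44^8≡36, 44^16≡18, 44^32≡40, 44^64≡38, 44^128≡24, 44^256≡8, 44^512≡64, 44^1024≡49.
Since 1386 = 2 + 8 + 32 + 64 + 256 + 1024 in binary, 44^1386 ≡ 19·36·40·38·8·49 ≡ 5 (mod 71).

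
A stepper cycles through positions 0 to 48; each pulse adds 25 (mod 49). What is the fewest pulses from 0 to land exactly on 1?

49 = 1·25 + 24
25 = 1·24 + 1
24 = 24·1 + 0
Back-substituting gives 25·2 ≡ 1 (mod 49).

2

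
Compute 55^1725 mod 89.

55

Successive squares of 55 mod 89: 55^1≡55, 55^2≡88, 55^4≡1, 55^8≡1, 55^16≡1, 55^32≡1, 55^64≡1, 55^128≡1, 55^256≡1, 55^512≡1, 55^1024≡1.
1725 = 1 + 4 + 8 + 16 + 32 + 128 + 512 + 1024, so 55^1725 ≡ 55·1·1·1·1·1·1·1 ≡ 55 (mod 89).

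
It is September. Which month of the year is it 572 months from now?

572 = 47·12 + 8, so 572 mod 12 = 8.
September + 8 months → May.

May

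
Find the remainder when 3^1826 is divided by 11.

3

By repeated squaring mod 11: 3^1≡3, 3^2≡9, 3^4≡4, 3^8≡5, 3^16≡3, 3^32≡9, 3^64≡4, 3^128≡5, 3^256≡3, 3^512≡9, 3^1024≡4.
Since 1826 = 2 + 32 + 256 + 512 + 1024 in binary, 3^1826 ≡ 9·9·3·9·4 ≡ 3 (mod 11).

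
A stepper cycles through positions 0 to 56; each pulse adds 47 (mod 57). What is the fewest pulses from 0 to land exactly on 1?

57 = 1·47 + 10
47 = 4·10 + 7
10 = 1·7 + 3
7 = 2·3 + 1
3 = 3·1 + 0
Back-substituting gives 47·17 ≡ 1 (mod 57).

17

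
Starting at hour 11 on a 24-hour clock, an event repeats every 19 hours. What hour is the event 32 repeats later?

32·19 = 608.
608 − 25·24 = 8, so 608 ≡ 8 (mod 24).
(11 + 8) mod 24 = 19.

19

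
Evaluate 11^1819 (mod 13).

Square-and-reduce mod 13: 11^1≡11, 11^2≡4, 11^4≡3, 11^8≡9, 11^16≡3, 11^32≡9, 11^64≡3, 11^128≡9, 11^256≡3, 11^512≡9, 11^1024≡3.
1819 = 1 + 2 + 8 + 16 + 256 + 512 + 1024, so 11^1819 ≡ 11·4·9·3·3·9·3 ≡ 2 (mod 13).

2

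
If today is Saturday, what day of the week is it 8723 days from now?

Dividing 8723 by 7 gives quotient 1246 and remainder 1.
Saturday + 1 day → Sunday.

Sunday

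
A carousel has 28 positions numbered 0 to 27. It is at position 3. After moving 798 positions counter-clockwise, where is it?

17

798 mod 28 = 14 (since 28·28 = 784).
(3 − 14) mod 28 = 17.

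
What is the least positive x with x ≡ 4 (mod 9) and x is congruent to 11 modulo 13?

76

Since 13·7 ≡ 1 (mod 9), take x = 11 + 13·((4−11)·7 mod 9) = 11 + 13·5 = 76.
Check: 76 mod 9 = 4, 76 mod 13 = 11.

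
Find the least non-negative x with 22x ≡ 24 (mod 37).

28

22⁻¹ ≡ 32 (mod 37) because 22·32 = 704 = 19·37 + 1.
So x ≡ 32·24 = 768 ≡ 28 (mod 37).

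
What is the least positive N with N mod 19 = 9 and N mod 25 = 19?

294

x ≡ 9 (mod 19) gives x ∈ {9, 28, 47, 66, 85, 104, 123, 142, …}.
The first of these with x mod 25 = 19 is 294.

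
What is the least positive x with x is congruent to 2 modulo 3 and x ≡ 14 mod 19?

x ≡ 2 (mod 3) gives x ∈ {2, 5, 8, 11, 14}.
The first of these with x mod 19 = 14 is 14.

14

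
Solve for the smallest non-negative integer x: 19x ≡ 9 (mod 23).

15

The inverse of 19 mod 23 is 17 (since 19·17 = 323 ≡ 1).
So x ≡ 17·9 = 153 ≡ 15 (mod 23).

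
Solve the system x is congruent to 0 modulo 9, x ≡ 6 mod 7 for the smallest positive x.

x ≡ 6 (mod 7) gives x ∈ {6, 13, 20, 27}.
The first of these with x mod 9 = 0 is 27.

27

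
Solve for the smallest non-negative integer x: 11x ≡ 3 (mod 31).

20

11⁻¹ ≡ 17 (mod 31) because 11·17 = 187 = 6·31 + 1.
So x ≡ 17·3 = 51 ≡ 20 (mod 31).
Check: 11·20 = 220 = 7·31 + 3.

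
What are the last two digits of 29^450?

01

Successive squares of 29 mod 100: 29^1≡29, 29^2≡41, 29^4≡81, 29^8≡61, 29^16≡21, 29^32≡41, 29^64≡81, 29^128≡61, 29^256≡21.
450 = 2 + 64 + 128 + 256, so 29^450 ≡ 41·81·61·21 ≡ 1 (mod 100).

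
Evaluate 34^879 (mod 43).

By repeated squaring mod 43: 34^1≡34, 34^2≡38, 34^4≡25, 34^8≡23, 34^16≡13, 34^32≡40, 34^64≡9, 34^128≡38, 34^256≡25, 34^512≡23.
Since 879 = 1 + 2 + 4 + 8 + 32 + 64 + 256 + 512 in binary, 34^879 ≡ 34·38·25·23·40·9·25·23 ≡ 22 (mod 43).

22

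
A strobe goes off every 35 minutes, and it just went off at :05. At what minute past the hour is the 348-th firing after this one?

5

348·35 = 12180.
12180 − 203·60 = 0, so 12180 ≡ 0 (mod 60).
(5 + 0) mod 60 = 5.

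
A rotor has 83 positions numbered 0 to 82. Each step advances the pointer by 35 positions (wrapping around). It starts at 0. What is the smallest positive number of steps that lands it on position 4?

The inverse of 35 mod 83 is 19 (since 35·19 = 665 ≡ 1).
So x ≡ 19·4 = 76 ≡ 76 (mod 83).

76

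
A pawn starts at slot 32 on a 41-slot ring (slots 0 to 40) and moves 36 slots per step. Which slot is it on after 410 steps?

32

410·36 = 14760.
Dividing 14760 by 41 gives quotient 360 and remainder 0.
(32 + 0) mod 41 = 32.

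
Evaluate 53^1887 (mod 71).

By repeated squaring mod 71: 53^1≡53, 53^2≡40, 53^4≡38, 53^8≡24, 53^16≡8, 53^32≡64, 53^64≡49, 53^128≡58, 53^256≡27, 53^512≡19, 53^1024≡6.
1887 = 1 + 2 + 4 + 8 + 16 + 64 + 256 + 512 + 1024, so 53^1887 ≡ 53·40·38·24·8·49·27·19·6 ≡ 7 (mod 71).

7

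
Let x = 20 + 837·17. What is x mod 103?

837·17 = 14229.
14229 mod 103 = 15 (since 138·103 = 14214).
(20 + 15) mod 103 = 35.

35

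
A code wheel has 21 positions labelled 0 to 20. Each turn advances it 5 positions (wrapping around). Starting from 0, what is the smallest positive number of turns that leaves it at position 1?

17

5·17 = 85 = 4·21 + 1, so 5⁻¹ ≡ 17 (mod 21).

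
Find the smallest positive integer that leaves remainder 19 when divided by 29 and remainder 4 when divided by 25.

x ≡ 4 (mod 25) gives x ∈ {4, 29, 54, 79, 104, 129, 154, 179, …}.
The first of these with x mod 29 = 19 is 454.

454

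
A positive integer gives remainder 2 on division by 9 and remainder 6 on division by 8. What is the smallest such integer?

38

x ≡ 6 (mod 8) gives x ∈ {6, 14, 22, 30, 38}.
The first of these with x mod 9 = 2 is 38.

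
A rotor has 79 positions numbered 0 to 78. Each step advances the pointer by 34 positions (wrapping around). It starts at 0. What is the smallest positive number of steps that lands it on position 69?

9

34⁻¹ ≡ 7 (mod 79) because 34·7 = 238 = 3·79 + 1.
So x ≡ 7·69 = 483 ≡ 9 (mod 79).
Check: 34·9 = 306 = 3·79 + 69.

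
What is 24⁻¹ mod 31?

24·22 = 528 = 17·31 + 1, so 24⁻¹ ≡ 22 (mod 31).

22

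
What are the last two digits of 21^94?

81

Square-and-reduce mod 100: 21^1≡21, 21^2≡41, 21^4≡81, 21^8≡61, 21^16≡21, 21^32≡41, 21^64≡81.
94 = 2 + 4 + 8 + 16 + 64, so 21^94 ≡ 41·81·61·21·81 ≡ 81 (mod 100).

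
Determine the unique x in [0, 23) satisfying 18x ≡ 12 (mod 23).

18⁻¹ ≡ 9 (mod 23) because 18·9 = 162 = 7·23 + 1.
Multiplying both sides by 9: x ≡ 9·12 = 108 ≡ 16 (mod 23).
Check: 18·16 = 288 = 12·23 + 12.

16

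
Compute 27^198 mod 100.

69

Square-and-reduce mod 100: 27^1≡27, 27^2≡29, 27^4≡41, 27^8≡81, 27^16≡61, 27^32≡21, 27^64≡41, 27^128≡81.
Since 198 = 2 + 4 + 64 + 128 in binary, 27^198 ≡ 29·41·41·81 ≡ 69 (mod 100).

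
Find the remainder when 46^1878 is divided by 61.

20

By repeated squaring mod 61: 46^1≡46, 46^2≡42, 46^4≡56, 46^8≡25, 46^16≡15, 46^32≡42, 46^64≡56, 46^128≡25, 46^256≡15, 46^512≡42, 46^1024≡56.
Since 1878 = 2 + 4 + 16 + 64 + 256 + 512 + 1024 in binary, 46^1878 ≡ 42·56·15·56·15·42·56 ≡ 20 (mod 61).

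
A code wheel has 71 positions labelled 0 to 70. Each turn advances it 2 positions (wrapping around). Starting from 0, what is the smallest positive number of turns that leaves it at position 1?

36

2·36 = 72 = 1·71 + 1, so 2⁻¹ ≡ 36 (mod 71).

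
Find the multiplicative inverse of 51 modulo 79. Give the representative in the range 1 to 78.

79 = 1·51 + 28
51 = 1·28 + 23
28 = 1·23 + 5
23 = 4·5 + 3
5 = 1·3 + 2
3 = 1·2 + 1
2 = 2·1 + 0
Back-substituting gives 51·31 ≡ 1 (mod 79).

31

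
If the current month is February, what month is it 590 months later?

590 − 49·12 = 2, so 590 ≡ 2 (mod 12).
February + 2 months → April.

April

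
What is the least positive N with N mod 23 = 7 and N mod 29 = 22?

Since 29·4 ≡ 1 (mod 23), take x = 22 + 29·((7−22)·4 mod 23) = 22 + 29·9 = 283.
Check: 283 mod 23 = 7, 283 mod 29 = 22.

283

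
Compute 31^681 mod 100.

Square-and-reduce mod 100: 31^1≡31, 31^2≡61, 31^4≡21, 31^8≡41, 31^16≡81, 31^32≡61, 31^64≡21, 31^128≡41, 31^256≡81, 31^512≡61.
Since 681 = 1 + 8 + 32 + 128 + 512 in binary, 31^681 ≡ 31·41·61·41·61 ≡ 31 (mod 100).

31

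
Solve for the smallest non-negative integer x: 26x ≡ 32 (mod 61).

20

26⁻¹ ≡ 54 (mod 61) because 26·54 = 1404 = 23·61 + 1.
Multiplying both sides by 54: x ≡ 54·32 = 1728 ≡ 20 (mod 61).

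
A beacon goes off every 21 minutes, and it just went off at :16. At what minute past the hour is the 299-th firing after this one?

55

299·21 = 6279.
6279 mod 60 = 39 (since 104·60 = 6240).
(16 + 39) mod 60 = 55.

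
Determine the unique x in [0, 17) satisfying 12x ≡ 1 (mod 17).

12⁻¹ ≡ 10 (mod 17) because 12·10 = 120 = 7·17 + 1.
So x ≡ 10·1 = 10 ≡ 10 (mod 17).

10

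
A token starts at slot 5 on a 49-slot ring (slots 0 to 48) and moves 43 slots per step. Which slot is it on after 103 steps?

103·43 = 4429.
4429 mod 49 = 19 (since 90·49 = 4410).
(5 + 19) mod 49 = 24.

24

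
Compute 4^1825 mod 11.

1

Successive squares of 4 mod 11: 4^1≡4, 4^2≡5, 4^4≡3, 4^8≡9, 4^16≡4, 4^32≡5, 4^64≡3, 4^128≡9, 4^256≡4, 4^512≡5, 4^1024≡3.
Since 1825 = 1 + 32 + 256 + 512 + 1024 in binary, 4^1825 ≡ 4·5·4·5·3 ≡ 1 (mod 11).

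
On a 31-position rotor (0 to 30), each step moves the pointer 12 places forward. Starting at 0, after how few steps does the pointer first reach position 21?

25

12⁻¹ ≡ 13 (mod 31) because 12·13 = 156 = 5·31 + 1.
Multiplying both sides by 13: x ≡ 13·21 = 273 ≡ 25 (mod 31).
Check: 12·25 = 300 = 9·31 + 21.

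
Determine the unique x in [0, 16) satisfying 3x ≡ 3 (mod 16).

3⁻¹ ≡ 11 (mod 16) because 3·11 = 33 = 2·16 + 1.
Multiplying both sides by 11: x ≡ 11·3 = 33 ≡ 1 (mod 16).

1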